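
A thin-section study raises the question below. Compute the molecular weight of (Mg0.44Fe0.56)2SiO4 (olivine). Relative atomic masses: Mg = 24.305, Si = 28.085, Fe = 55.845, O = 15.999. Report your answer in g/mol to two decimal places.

176.02 g/mol

M = 0.88*24.305 + 1.12*55.845 + 1*28.085 + 4*15.999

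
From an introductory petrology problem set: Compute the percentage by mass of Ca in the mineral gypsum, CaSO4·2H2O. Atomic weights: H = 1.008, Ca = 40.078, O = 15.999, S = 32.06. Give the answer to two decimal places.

23.28 wt%

Molar mass of CaSO4·2H2O: 1*40.078 + 1*32.06 + 6*15.999 + 4*1.008 = 172.164 g/mol.
Mass of Ca per formula unit: 1 × 40.078 = 40.078 g.
Weight fraction Ca = 40.078 / 172.164 = 0.2328.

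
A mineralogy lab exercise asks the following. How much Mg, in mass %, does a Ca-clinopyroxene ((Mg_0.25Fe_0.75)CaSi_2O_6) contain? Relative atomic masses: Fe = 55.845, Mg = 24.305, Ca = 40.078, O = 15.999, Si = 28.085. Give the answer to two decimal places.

2.53 mass %

Formula mass = 0.25·24.305 + 0.75·55.845 + 1·40.078 + 2·28.085 + 6·15.999 = 240.202 g/mol, of which 6.076 g is Mg.
So Mg makes up 6.076/240.202 = 0.0253 of the mass, i.e. 2.53%.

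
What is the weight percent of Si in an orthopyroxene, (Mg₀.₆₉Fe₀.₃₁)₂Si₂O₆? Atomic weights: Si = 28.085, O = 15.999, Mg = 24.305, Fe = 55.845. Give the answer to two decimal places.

M((Mg₀.₆₉Fe₀.₃₁)₂Si₂O₆) = 220.329 g/mol.
Si contributes 2 × 28.085 = 56.170 g per mole.
56.170/220.329 = 0.2549 → 25.49%.

25.49 weight percent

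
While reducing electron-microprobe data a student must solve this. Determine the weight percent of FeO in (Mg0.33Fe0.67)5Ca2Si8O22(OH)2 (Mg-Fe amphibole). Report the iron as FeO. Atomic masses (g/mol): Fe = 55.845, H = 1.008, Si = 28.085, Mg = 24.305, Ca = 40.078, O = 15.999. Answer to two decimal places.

M((Mg0.33Fe0.67)5Ca2Si8O22(OH)2) = 918.012 g/mol; M(FeO) = 71.844 g/mol.
Moles FeO per formula unit = 3.35 Fe ÷ 1 = 3.3500.
FeO fraction = (3.3500 × 71.844) / 918.012 = 240.677/918.012 = 0.2622.

26.22 wt%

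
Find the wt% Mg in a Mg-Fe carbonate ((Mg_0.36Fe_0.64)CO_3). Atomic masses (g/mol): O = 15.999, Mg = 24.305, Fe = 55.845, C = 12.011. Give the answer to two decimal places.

8.37 weight percent

Molar mass of (Mg_0.36Fe_0.64)CO_3: 0.36×24.305 + 0.64×55.845 + 1×12.011 + 3×15.999 = 104.499 g/mol.
Mass of Mg per formula unit: 0.36 × 24.305 = 8.750 g.
Weight fraction Mg = 8.750 / 104.499 = 0.0837.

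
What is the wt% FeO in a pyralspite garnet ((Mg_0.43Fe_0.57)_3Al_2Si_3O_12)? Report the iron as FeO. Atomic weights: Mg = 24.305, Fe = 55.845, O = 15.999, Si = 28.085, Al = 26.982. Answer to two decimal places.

Formula mass = 457.055 g/mol.
1.71 Fe → 1.7100 mol FeO per formula unit; M(FeO) = 71.844, so FeO mass = 122.853 g.
122.853/457.055 × 100 = 26.88 wt%.

26.88 wt%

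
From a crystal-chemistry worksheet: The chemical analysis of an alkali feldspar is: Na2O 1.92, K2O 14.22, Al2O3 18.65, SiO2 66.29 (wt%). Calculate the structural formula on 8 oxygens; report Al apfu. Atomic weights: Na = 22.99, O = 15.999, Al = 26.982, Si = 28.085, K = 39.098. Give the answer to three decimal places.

0.996 Al apfu

Na2O: 1.92/61.979 = 0.03098 mol → 0.06196 mol Na, 0.03098 mol O.
K2O: 14.22/94.195 = 0.15096 mol → 0.30192 mol K, 0.15096 mol O.
Al2O3: 18.65/101.961 = 0.18291 mol → 0.36582 mol Al, 0.54873 mol O.
SiO2: 66.29/60.083 = 1.10331 mol → 1.10331 mol Si, 2.20662 mol O.
Total oxygen = 2.93729 mol. Normalization factor = 8/2.93729 = 2.72360.
Al per 8 O = 0.36582 × 2.72360 = 0.996.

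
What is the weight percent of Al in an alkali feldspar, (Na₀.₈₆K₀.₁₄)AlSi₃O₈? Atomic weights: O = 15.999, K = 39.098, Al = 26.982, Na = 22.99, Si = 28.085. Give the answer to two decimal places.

10.20 wt%

M((Na₀.₈₆K₀.₁₄)AlSi₃O₈) = 264.474 g/mol.
Al contributes 1 × 26.982 = 26.982 g per mole.
26.982/264.474 = 0.1020 → 10.20%.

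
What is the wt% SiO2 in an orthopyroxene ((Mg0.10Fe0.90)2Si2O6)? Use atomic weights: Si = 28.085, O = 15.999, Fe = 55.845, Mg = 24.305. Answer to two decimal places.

M((Mg0.10Fe0.90)2Si2O6) = 257.546 g/mol; M(SiO2) = 60.083 g/mol.
Moles SiO2 per formula unit = 2 Si ÷ 1 = 2.0000.
SiO2 fraction = (2.0000 × 60.083) / 257.546 = 120.166/257.546 = 0.4666.

46.66 wt%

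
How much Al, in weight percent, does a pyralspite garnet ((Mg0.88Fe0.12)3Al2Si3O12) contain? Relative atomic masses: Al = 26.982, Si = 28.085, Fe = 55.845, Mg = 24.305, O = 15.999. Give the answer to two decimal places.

M((Mg0.88Fe0.12)3Al2Si3O12) = 414.476 g/mol.
Al contributes 2 × 26.982 = 53.964 g per mole.
53.964/414.476 = 0.1302 → 13.02%.

13.02 weight percent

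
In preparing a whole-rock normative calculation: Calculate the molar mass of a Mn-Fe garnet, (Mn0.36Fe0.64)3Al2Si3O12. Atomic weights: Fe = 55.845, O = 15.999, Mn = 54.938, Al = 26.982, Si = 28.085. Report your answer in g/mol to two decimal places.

M = 1.08*54.938 + 1.92*55.845 + 2*26.982 + 3*28.085 + 12*15.999

496.76 g/mol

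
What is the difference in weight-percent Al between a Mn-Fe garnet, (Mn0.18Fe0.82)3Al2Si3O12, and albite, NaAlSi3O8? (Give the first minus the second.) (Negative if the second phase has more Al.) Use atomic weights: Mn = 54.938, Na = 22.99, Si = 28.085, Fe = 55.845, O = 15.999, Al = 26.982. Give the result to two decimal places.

0.56 percentage points

First mineral: 53.964 g Al in 497.252 g formula = 10.85 wt% Al.
Second mineral: 26.982 g Al in 262.219 g formula = 10.29 wt% Al.
10.85% − 10.29% gives a difference of 0.56 percentage points.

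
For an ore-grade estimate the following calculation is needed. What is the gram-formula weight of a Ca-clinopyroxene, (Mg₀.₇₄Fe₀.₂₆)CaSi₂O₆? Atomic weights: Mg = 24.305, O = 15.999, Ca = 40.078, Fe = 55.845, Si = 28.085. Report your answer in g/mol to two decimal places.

224.75 g/mol

Mg: 0.74 × 24.305 = 17.9857
Fe: 0.26 × 55.845 = 14.5197
Ca: 1 × 40.078 = 40.0780
Si: 2 × 28.085 = 56.1700
O: 6 × 15.999 = 95.9940
Summing the contributions gives the formula mass.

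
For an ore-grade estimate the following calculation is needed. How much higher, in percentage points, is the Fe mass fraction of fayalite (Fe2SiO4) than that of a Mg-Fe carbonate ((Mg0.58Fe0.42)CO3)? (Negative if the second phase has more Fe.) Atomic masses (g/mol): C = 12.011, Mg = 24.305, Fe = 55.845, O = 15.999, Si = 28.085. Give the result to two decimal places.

First mineral: 111.690 g Fe in 203.771 g formula = 54.81 wt% Fe.
Second mineral: 23.455 g Fe in 97.560 g formula = 24.04 wt% Fe.
54.81% − 24.04% gives a difference of 30.77 percentage points.

30.77 percentage points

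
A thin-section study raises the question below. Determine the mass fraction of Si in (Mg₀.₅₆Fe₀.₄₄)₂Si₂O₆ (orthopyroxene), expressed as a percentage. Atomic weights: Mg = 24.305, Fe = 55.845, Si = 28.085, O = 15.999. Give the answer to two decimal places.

M((Mg₀.₅₆Fe₀.₄₄)₂Si₂O₆) = 228.529 g/mol.
Si contributes 2 × 28.085 = 56.170 g per mole.
56.170/228.529 = 0.2458 → 24.58%.

24.58 mass %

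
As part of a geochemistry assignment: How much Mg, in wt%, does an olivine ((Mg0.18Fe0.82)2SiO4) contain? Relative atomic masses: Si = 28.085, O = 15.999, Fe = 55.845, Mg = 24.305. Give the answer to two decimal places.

4.55 wt%

Molar mass of (Mg0.18Fe0.82)2SiO4: 0.36·24.305 + 1.64·55.845 + 1·28.085 + 4·15.999 = 192.417 g/mol.
Mass of Mg per formula unit: 0.36 × 24.305 = 8.750 g.
Weight fraction Mg = 8.750 / 192.417 = 0.0455.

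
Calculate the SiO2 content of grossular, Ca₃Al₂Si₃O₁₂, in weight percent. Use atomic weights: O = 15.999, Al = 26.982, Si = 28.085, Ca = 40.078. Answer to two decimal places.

Formula mass = 450.441 g/mol.
3 Si → 3.0000 mol SiO2 per formula unit; M(SiO2) = 60.083, so SiO2 mass = 180.249 g.
180.249/450.441 × 100 = 40.02 wt%.

40.02 wt%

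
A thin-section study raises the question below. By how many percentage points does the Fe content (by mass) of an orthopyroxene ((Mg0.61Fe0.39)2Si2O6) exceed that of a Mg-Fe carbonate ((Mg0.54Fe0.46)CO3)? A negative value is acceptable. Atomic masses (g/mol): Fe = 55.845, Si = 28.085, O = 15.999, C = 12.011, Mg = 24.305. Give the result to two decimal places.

-6.67 percentage points

Fe in (Mg0.61Fe0.39)2Si2O6: molar mass 225.375 g/mol; 0.78×55.845 = 43.559 g → 19.33 wt%.
Fe in (Mg0.54Fe0.46)CO3: molar mass 98.821 g/mol; 0.46×55.845 = 25.689 g → 26.00 wt%.
Difference = 19.33 − 26.00 = -6.67 percentage points.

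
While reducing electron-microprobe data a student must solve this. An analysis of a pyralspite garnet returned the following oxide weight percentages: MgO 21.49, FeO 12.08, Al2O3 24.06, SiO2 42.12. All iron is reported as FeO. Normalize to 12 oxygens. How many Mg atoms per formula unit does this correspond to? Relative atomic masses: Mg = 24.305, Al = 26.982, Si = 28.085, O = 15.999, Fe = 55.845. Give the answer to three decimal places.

2.276 Mg apfu

21.49 wt% MgO ÷ 40.304 g/mol = 0.53320 mol, giving 0.53320 Mg and 0.53320 O.
12.08 wt% FeO ÷ 71.844 g/mol = 0.16814 mol, giving 0.16814 Fe and 0.16814 O.
24.06 wt% Al2O3 ÷ 101.961 g/mol = 0.23597 mol, giving 0.47194 Al and 0.70791 O.
42.12 wt% SiO2 ÷ 60.083 g/mol = 0.70103 mol, giving 0.70103 Si and 1.40206 O.
Oxygen sums to 2.81131; scaling by 12/2.81131 = 4.26847 puts the formula on 12 O.
Mg: 0.53320 × 4.26847 = 2.276 atoms per formula unit.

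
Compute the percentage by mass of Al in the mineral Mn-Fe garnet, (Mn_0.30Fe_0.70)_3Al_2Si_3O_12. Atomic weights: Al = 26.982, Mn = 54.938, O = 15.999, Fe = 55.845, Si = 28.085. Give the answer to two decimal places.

10.86 wt%

Formula mass = 0.90*54.938 + 2.10*55.845 + 2*26.982 + 3*28.085 + 12*15.999 = 496.926 g/mol, of which 53.964 g is Al.
So Al makes up 53.964/496.926 = 0.1086 of the mass, i.e. 10.86%.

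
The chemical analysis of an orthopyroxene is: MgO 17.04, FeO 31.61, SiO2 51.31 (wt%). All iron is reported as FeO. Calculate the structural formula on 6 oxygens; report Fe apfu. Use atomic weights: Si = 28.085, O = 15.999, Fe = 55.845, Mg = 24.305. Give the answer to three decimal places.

1.027 Fe apfu

17.04 wt% MgO ÷ 40.304 g/mol = 0.42279 mol, giving 0.42279 Mg and 0.42279 O.
31.61 wt% FeO ÷ 71.844 g/mol = 0.43998 mol, giving 0.43998 Fe and 0.43998 O.
51.31 wt% SiO2 ÷ 60.083 g/mol = 0.85399 mol, giving 0.85399 Si and 1.70798 O.
Oxygen sums to 2.57075; scaling by 6/2.57075 = 2.33395 puts the formula on 6 O.
Fe: 0.43998 × 2.33395 = 1.027 atoms per formula unit.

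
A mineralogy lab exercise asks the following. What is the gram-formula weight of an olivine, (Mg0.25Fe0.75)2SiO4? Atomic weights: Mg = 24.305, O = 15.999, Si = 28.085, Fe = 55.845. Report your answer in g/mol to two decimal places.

The formula mass is the sum 0.50(24.305) + 1.50(55.845) + 1(28.085) + 4(15.999).

188.00 g/mol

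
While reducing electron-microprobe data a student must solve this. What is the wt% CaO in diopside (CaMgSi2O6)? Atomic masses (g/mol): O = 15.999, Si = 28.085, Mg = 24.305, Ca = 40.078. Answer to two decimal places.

M(CaMgSi2O6) = 216.547 g/mol; M(CaO) = 56.077 g/mol.
Moles CaO per formula unit = 1 Ca ÷ 1 = 1.0000.
CaO fraction = (1.0000 × 56.077) / 216.547 = 56.077/216.547 = 0.2590.

25.90 wt%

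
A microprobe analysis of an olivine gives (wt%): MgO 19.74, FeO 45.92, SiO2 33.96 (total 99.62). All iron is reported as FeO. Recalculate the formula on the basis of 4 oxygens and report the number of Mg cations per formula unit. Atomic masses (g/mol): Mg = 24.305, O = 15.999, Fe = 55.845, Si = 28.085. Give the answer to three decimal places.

0.867 Mg apfu

MgO: 19.74/40.304 = 0.48978 mol → 0.48978 mol Mg, 0.48978 mol O.
FeO: 45.92/71.844 = 0.63916 mol → 0.63916 mol Fe, 0.63916 mol O.
SiO2: 33.96/60.083 = 0.56522 mol → 0.56522 mol Si, 1.13044 mol O.
Total oxygen = 2.25938 mol. Normalization factor = 4/2.25938 = 1.77040.
Mg per 4 O = 0.48978 × 1.77040 = 0.867.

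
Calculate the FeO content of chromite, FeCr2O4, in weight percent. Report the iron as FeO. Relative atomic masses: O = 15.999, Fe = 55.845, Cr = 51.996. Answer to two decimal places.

Formula mass = 223.833 g/mol.
1 Fe → 1.0000 mol FeO per formula unit; M(FeO) = 71.844, so FeO mass = 71.844 g.
71.844/223.833 × 100 = 32.10 wt%.

32.10 wt%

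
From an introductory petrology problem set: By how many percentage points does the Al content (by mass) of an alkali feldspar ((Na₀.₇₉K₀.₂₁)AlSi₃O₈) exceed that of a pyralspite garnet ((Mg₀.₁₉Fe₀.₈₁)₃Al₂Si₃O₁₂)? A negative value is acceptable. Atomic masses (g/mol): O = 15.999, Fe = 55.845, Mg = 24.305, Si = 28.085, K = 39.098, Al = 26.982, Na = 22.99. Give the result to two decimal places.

-1.09 percentage points

M((Na₀.₇₉K₀.₂₁)AlSi₃O₈) = 265.602 g/mol, so wt% Al = 26.982/265.602 × 100 = 10.16%.
M((Mg₀.₁₉Fe₀.₈₁)₃Al₂Si₃O₁₂) = 479.764 g/mol, so wt% Al = 53.964/479.764 × 100 = 11.25%.
10.16 − 11.25 = -1.09 pp.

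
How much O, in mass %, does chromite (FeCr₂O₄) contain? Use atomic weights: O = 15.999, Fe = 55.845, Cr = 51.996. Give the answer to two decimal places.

Formula mass = 1×55.845 + 2×51.996 + 4×15.999 = 223.833 g/mol, of which 63.996 g is O.
So O makes up 63.996/223.833 = 0.2859 of the mass, i.e. 28.59%.

28.59 mass %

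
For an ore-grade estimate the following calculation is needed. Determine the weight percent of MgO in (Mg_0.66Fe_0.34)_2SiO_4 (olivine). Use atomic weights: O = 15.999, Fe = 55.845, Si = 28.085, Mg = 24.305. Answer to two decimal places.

Formula mass = 162.138 g/mol.
1.32 Mg → 1.3200 mol MgO per formula unit; M(MgO) = 40.304, so MgO mass = 53.201 g.
53.201/162.138 × 100 = 32.81 wt%.

32.81 wt%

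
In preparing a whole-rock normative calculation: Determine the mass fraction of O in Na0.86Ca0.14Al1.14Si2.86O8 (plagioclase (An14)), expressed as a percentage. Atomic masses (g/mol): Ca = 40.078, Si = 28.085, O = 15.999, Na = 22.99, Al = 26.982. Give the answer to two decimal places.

48.40 wt%

M(Na0.86Ca0.14Al1.14Si2.86O8) = 264.457 g/mol.
O contributes 8 × 15.999 = 127.992 g per mole.
127.992/264.457 = 0.4840 → 48.40%.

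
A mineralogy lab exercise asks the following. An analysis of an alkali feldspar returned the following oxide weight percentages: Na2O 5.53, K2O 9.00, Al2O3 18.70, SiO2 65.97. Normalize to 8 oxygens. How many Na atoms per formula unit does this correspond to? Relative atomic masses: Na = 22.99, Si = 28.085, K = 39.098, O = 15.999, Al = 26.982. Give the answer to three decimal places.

5.53 wt% Na2O ÷ 61.979 g/mol = 0.08922 mol, giving 0.17844 Na and 0.08922 O.
9.00 wt% K2O ÷ 94.195 g/mol = 0.09555 mol, giving 0.19110 K and 0.09555 O.
18.70 wt% Al2O3 ÷ 101.961 g/mol = 0.18340 mol, giving 0.36680 Al and 0.55020 O.
65.97 wt% SiO2 ÷ 60.083 g/mol = 1.09798 mol, giving 1.09798 Si and 2.19596 O.
Oxygen sums to 2.93093; scaling by 8/2.93093 = 2.72951 puts the formula on 8 O.
Na: 0.17844 × 2.72951 = 0.487 atoms per formula unit.

0.487 Na apfu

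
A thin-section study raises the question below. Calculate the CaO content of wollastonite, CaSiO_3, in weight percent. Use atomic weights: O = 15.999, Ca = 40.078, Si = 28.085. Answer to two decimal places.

Formula mass = 116.160 g/mol.
1 Ca → 1.0000 mol CaO per formula unit; M(CaO) = 56.077, so CaO mass = 56.077 g.
56.077/116.160 × 100 = 48.28 wt%.

48.28 wt%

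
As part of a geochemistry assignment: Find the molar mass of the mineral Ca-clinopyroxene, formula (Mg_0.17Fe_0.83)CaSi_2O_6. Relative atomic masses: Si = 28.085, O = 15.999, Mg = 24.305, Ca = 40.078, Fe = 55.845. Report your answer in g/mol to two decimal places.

The formula mass is the sum 0.17·24.305 + 0.83·55.845 + 1·40.078 + 2·28.085 + 6·15.999.

242.73 g/mol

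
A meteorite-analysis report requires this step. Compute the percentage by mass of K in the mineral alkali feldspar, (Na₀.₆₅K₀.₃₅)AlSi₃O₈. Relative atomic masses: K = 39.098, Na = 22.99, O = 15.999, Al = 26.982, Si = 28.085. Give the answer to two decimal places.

5.11 wt%

Molar mass of (Na₀.₆₅K₀.₃₅)AlSi₃O₈: 0.65×22.99 + 0.35×39.098 + 1×26.982 + 3×28.085 + 8×15.999 = 267.857 g/mol.
Mass of K per formula unit: 0.35 × 39.098 = 13.684 g.
Weight fraction K = 13.684 / 267.857 = 0.0511.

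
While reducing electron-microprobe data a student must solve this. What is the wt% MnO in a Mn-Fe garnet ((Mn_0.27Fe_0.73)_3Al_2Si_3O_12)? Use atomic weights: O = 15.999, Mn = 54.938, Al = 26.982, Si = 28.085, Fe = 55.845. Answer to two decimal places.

11.56 wt%

Formula mass = 497.007 g/mol.
0.81 Mn → 0.8100 mol MnO per formula unit; M(MnO) = 70.937, so MnO mass = 57.459 g.
57.459/497.007 × 100 = 11.56 wt%.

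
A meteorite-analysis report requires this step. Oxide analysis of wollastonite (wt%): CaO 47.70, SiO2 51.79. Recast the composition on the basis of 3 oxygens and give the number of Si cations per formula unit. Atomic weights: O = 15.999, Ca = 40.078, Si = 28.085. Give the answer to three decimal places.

1.004 Si apfu

47.70 wt% CaO ÷ 56.077 g/mol = 0.85062 mol, giving 0.85062 Ca and 0.85062 O.
51.79 wt% SiO2 ÷ 60.083 g/mol = 0.86197 mol, giving 0.86197 Si and 1.72394 O.
Oxygen sums to 2.57456; scaling by 3/2.57456 = 1.16525 puts the formula on 3 O.
Si: 0.86197 × 1.16525 = 1.004 atoms per formula unit.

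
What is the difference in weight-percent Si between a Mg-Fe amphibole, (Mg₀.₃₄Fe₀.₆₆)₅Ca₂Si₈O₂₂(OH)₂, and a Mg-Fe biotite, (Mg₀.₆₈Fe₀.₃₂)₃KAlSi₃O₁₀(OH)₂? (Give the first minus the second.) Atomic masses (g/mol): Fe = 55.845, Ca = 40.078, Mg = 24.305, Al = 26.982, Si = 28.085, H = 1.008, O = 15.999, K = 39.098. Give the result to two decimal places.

5.69 percentage points

M((Mg₀.₃₄Fe₀.₆₆)₅Ca₂Si₈O₂₂(OH)₂) = 916.435 g/mol, so wt% Si = 224.680/916.435 × 100 = 24.52%.
M((Mg₀.₆₈Fe₀.₃₂)₃KAlSi₃O₁₀(OH)₂) = 447.532 g/mol, so wt% Si = 84.255/447.532 × 100 = 18.83%.
24.52 − 18.83 = 5.69 pp.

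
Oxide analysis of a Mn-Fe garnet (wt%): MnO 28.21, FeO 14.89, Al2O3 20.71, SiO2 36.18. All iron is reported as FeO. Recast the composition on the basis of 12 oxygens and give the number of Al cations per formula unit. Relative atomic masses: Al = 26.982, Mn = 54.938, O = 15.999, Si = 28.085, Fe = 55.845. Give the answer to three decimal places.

MnO (M=70.937): mol = 0.39768; Mn = 0.39768, O = 0.39768.
FeO (M=71.844): mol = 0.20725; Fe = 0.20725, O = 0.20725.
Al2O3 (M=101.961): mol = 0.20312; Al = 0.40624, O = 0.60936.
SiO2 (M=60.083): mol = 0.60217; Si = 0.60217, O = 1.20434.
ΣO = 2.41863; factor = 12/ΣO = 4.96149.
Al apfu = 0.40624 × 4.96149 = 2.016.

2.016 Al apfu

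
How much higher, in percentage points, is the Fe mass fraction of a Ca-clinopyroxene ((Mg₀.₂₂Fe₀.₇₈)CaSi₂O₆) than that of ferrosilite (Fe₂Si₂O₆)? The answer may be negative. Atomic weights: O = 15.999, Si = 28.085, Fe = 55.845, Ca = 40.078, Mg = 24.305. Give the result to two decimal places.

-24.27 percentage points

Fe in (Mg₀.₂₂Fe₀.₇₈)CaSi₂O₆: molar mass 241.148 g/mol; 0.78×55.845 = 43.559 g → 18.06 wt%.
Fe in Fe₂Si₂O₆: molar mass 263.854 g/mol; 2×55.845 = 111.690 g → 42.33 wt%.
Difference = 18.06 − 42.33 = -24.27 percentage points.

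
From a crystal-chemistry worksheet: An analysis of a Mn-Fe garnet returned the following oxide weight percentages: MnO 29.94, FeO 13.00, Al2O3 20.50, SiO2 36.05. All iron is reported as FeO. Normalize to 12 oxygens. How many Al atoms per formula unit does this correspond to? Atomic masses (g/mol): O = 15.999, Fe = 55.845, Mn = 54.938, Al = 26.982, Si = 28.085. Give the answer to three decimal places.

2.005 Al apfu

MnO (M=70.937): mol = 0.42206; Mn = 0.42206, O = 0.42206.
FeO (M=71.844): mol = 0.18095; Fe = 0.18095, O = 0.18095.
Al2O3 (M=101.961): mol = 0.20106; Al = 0.40212, O = 0.60318.
SiO2 (M=60.083): mol = 0.60000; Si = 0.60000, O = 1.20000.
ΣO = 2.40619; factor = 12/ΣO = 4.98714.
Al apfu = 0.40212 × 4.98714 = 2.005.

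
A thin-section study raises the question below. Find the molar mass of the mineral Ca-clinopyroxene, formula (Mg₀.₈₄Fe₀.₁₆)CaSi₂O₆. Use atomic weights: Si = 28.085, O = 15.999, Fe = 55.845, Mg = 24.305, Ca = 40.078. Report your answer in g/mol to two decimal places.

Mg: 0.84 × 24.305 = 20.4162
Fe: 0.16 × 55.845 = 8.9352
Ca: 1 × 40.078 = 40.0780
Si: 2 × 28.085 = 56.1700
O: 6 × 15.999 = 95.9940
Summing the contributions gives the formula mass.

221.59 g/mol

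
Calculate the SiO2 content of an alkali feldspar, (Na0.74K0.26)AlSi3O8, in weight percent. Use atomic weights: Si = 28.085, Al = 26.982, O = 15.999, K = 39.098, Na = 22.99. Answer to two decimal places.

Molar mass of (Na0.74K0.26)AlSi3O8 = 0.74*22.99 + 0.26*39.098 + 1*26.982 + 3*28.085 + 8*15.999 = 266.407 g/mol.
Each formula unit contains 3 Si, equivalent to 3/1 = 3.0000 mol SiO2.
M(SiO2) = 1×28.085 + 2×15.999 = 60.083 g/mol.
Mass of SiO2 per formula unit = 3.0000 × 60.083 = 180.249 g.
SiO2 wt% = 180.249 / 266.407 × 100 = 67.66%.

67.66 wt%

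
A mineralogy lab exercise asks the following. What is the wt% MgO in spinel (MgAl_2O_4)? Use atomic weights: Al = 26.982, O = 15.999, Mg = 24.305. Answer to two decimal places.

Molar mass of MgAl_2O_4 = 1×24.305 + 2×26.982 + 4×15.999 = 142.265 g/mol.
Each formula unit contains 1 Mg, equivalent to 1/1 = 1.0000 mol MgO.
M(MgO) = 1×24.305 + 1×15.999 = 40.304 g/mol.
Mass of MgO per formula unit = 1.0000 × 40.304 = 40.304 g.
MgO wt% = 40.304 / 142.265 × 100 = 28.33%.

28.33 wt%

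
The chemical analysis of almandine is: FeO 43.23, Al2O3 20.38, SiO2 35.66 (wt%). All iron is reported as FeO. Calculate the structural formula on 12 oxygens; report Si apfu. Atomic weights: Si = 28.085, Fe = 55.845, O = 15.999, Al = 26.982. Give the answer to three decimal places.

43.23 wt% FeO ÷ 71.844 g/mol = 0.60172 mol, giving 0.60172 Fe and 0.60172 O.
20.38 wt% Al2O3 ÷ 101.961 g/mol = 0.19988 mol, giving 0.39976 Al and 0.59964 O.
35.66 wt% SiO2 ÷ 60.083 g/mol = 0.59351 mol, giving 0.59351 Si and 1.18702 O.
Oxygen sums to 2.38838; scaling by 12/2.38838 = 5.02433 puts the formula on 12 O.
Si: 0.59351 × 5.02433 = 2.982 atoms per formula unit.

2.982 Si apfu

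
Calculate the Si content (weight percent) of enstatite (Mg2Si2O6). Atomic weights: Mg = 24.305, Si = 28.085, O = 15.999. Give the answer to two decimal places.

27.98 weight percent

Formula mass = 2×24.305 + 2×28.085 + 6×15.999 = 200.774 g/mol, of which 56.170 g is Si.
So Si makes up 56.170/200.774 = 0.2798 of the mass, i.e. 27.98%.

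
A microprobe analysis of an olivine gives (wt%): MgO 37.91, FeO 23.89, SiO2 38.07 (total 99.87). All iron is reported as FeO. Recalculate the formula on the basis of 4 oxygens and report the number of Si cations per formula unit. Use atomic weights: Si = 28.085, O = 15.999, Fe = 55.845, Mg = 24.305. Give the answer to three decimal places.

37.91 wt% MgO ÷ 40.304 g/mol = 0.94060 mol, giving 0.94060 Mg and 0.94060 O.
23.89 wt% FeO ÷ 71.844 g/mol = 0.33253 mol, giving 0.33253 Fe and 0.33253 O.
38.07 wt% SiO2 ÷ 60.083 g/mol = 0.63362 mol, giving 0.63362 Si and 1.26724 O.
Oxygen sums to 2.54037; scaling by 4/2.54037 = 1.57457 puts the formula on 4 O.
Si: 0.63362 × 1.57457 = 0.998 atoms per formula unit.

0.998 Si apfu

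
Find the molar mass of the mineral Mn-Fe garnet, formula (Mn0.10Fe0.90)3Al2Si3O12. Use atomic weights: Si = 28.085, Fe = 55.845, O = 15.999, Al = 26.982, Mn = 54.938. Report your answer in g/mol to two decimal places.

The formula mass is the sum 0.30·54.938 + 2.70·55.845 + 2·26.982 + 3·28.085 + 12·15.999.

497.47 g/mol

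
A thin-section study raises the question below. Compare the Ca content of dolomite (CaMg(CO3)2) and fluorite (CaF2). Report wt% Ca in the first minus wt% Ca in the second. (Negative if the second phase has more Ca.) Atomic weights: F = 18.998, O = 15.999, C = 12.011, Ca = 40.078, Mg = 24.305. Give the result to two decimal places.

-29.60 percentage points

M(CaMg(CO3)2) = 184.399 g/mol, so wt% Ca = 40.078/184.399 × 100 = 21.73%.
M(CaF2) = 78.074 g/mol, so wt% Ca = 40.078/78.074 × 100 = 51.33%.
21.73 − 51.33 = -29.60 pp.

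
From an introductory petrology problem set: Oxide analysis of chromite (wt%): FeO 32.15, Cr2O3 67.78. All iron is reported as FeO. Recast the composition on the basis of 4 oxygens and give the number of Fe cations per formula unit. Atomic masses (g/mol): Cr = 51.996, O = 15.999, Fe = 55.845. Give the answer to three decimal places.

FeO (M=71.844): mol = 0.44750; Fe = 0.44750, O = 0.44750.
Cr2O3 (M=151.989): mol = 0.44595; Cr = 0.89190, O = 1.33785.
ΣO = 1.78535; factor = 4/ΣO = 2.24046.
Fe apfu = 0.44750 × 2.24046 = 1.003.

1.003 Fe apfu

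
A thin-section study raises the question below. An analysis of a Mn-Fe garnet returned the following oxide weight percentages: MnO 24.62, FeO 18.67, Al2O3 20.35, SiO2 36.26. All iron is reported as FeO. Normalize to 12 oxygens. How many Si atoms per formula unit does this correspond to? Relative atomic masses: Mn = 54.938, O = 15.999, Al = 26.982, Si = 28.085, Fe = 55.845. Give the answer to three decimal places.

3.002 Si apfu

MnO: 24.62/70.937 = 0.34707 mol → 0.34707 mol Mn, 0.34707 mol O.
FeO: 18.67/71.844 = 0.25987 mol → 0.25987 mol Fe, 0.25987 mol O.
Al2O3: 20.35/101.961 = 0.19959 mol → 0.39918 mol Al, 0.59877 mol O.
SiO2: 36.26/60.083 = 0.60350 mol → 0.60350 mol Si, 1.20700 mol O.
Total oxygen = 2.41271 mol. Normalization factor = 12/2.41271 = 4.97366.
Si per 12 O = 0.60350 × 4.97366 = 3.002.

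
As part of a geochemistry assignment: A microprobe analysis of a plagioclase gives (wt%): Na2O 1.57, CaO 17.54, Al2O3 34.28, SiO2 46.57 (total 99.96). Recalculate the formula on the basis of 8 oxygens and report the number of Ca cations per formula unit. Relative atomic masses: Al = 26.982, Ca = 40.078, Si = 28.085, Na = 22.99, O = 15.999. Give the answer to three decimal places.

0.864 Ca apfu

Na2O: 1.57/61.979 = 0.02533 mol → 0.05066 mol Na, 0.02533 mol O.
CaO: 17.54/56.077 = 0.31278 mol → 0.31278 mol Ca, 0.31278 mol O.
Al2O3: 34.28/101.961 = 0.33621 mol → 0.67242 mol Al, 1.00863 mol O.
SiO2: 46.57/60.083 = 0.77509 mol → 0.77509 mol Si, 1.55018 mol O.
Total oxygen = 2.89692 mol. Normalization factor = 8/2.89692 = 2.76155.
Ca per 8 O = 0.31278 × 2.76155 = 0.864.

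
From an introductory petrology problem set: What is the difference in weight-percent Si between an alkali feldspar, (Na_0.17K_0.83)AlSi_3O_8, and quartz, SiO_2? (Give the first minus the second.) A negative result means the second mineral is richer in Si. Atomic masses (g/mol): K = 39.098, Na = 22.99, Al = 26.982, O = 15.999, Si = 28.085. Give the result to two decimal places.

First mineral: 84.255 g Si in 275.589 g formula = 30.57 wt% Si.
Second mineral: 28.085 g Si in 60.083 g formula = 46.74 wt% Si.
30.57% − 46.74% gives a difference of -16.17 percentage points.

-16.17 percentage points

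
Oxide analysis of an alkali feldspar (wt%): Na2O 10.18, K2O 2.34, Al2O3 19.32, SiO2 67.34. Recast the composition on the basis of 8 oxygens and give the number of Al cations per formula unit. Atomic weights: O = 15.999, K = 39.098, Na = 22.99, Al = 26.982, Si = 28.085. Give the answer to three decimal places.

1.011 Al apfu

10.18 wt% Na2O ÷ 61.979 g/mol = 0.16425 mol, giving 0.32850 Na and 0.16425 O.
2.34 wt% K2O ÷ 94.195 g/mol = 0.02484 mol, giving 0.04968 K and 0.02484 O.
19.32 wt% Al2O3 ÷ 101.961 g/mol = 0.18948 mol, giving 0.37896 Al and 0.56844 O.
67.34 wt% SiO2 ÷ 60.083 g/mol = 1.12078 mol, giving 1.12078 Si and 2.24156 O.
Oxygen sums to 2.99909; scaling by 8/2.99909 = 2.66748 puts the formula on 8 O.
Al: 0.37896 × 2.66748 = 1.011 atoms per formula unit.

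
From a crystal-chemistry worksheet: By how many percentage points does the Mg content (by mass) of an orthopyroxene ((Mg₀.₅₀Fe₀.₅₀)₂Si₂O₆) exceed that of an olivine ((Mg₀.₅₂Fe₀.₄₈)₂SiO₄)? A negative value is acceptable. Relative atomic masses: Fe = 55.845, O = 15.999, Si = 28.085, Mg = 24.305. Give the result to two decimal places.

Mg in (Mg₀.₅₀Fe₀.₅₀)₂Si₂O₆: molar mass 232.314 g/mol; 1×24.305 = 24.305 g → 10.46 wt%.
Mg in (Mg₀.₅₂Fe₀.₄₈)₂SiO₄: molar mass 170.969 g/mol; 1.04×24.305 = 25.277 g → 14.78 wt%.
Difference = 10.46 − 14.78 = -4.32 percentage points.

-4.32 percentage points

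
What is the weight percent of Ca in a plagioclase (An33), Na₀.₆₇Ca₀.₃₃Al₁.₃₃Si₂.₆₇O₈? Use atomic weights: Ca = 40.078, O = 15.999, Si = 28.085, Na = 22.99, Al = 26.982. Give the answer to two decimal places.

4.94 mass %

M(Na₀.₆₇Ca₀.₃₃Al₁.₃₃Si₂.₆₇O₈) = 267.494 g/mol.
Ca contributes 0.33 × 40.078 = 13.226 g per mole.
13.226/267.494 = 0.0494 → 4.94%.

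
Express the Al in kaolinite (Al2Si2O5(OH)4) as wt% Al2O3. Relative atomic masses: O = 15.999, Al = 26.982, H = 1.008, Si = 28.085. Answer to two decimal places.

39.50 wt%

Molar mass of Al2Si2O5(OH)4 = 2×26.982 + 2×28.085 + 9×15.999 + 4×1.008 = 258.157 g/mol.
Each formula unit contains 2 Al, equivalent to 2/2 = 1.0000 mol Al2O3.
M(Al2O3) = 2×26.982 + 3×15.999 = 101.961 g/mol.
Mass of Al2O3 per formula unit = 1.0000 × 101.961 = 101.961 g.
Al2O3 wt% = 101.961 / 258.157 × 100 = 39.50%.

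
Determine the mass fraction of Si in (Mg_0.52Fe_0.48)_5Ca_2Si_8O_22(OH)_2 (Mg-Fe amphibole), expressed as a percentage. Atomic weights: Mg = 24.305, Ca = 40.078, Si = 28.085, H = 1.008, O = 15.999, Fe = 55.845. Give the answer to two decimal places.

Molar mass of (Mg_0.52Fe_0.48)_5Ca_2Si_8O_22(OH)_2: 2.60×24.305 + 2.40×55.845 + 2×40.078 + 8×28.085 + 24×15.999 + 2×1.008 = 888.049 g/mol.
Mass of Si per formula unit: 8 × 28.085 = 224.680 g.
Weight fraction Si = 224.680 / 888.049 = 0.2530.

25.30 weight percent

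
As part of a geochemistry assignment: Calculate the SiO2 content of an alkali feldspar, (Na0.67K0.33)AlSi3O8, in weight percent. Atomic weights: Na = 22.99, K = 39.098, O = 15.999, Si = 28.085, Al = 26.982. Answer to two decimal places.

Molar mass of (Na0.67K0.33)AlSi3O8 = 0.67×22.99 + 0.33×39.098 + 1×26.982 + 3×28.085 + 8×15.999 = 267.535 g/mol.
Each formula unit contains 3 Si, equivalent to 3/1 = 3.0000 mol SiO2.
M(SiO2) = 1×28.085 + 2×15.999 = 60.083 g/mol.
Mass of SiO2 per formula unit = 3.0000 × 60.083 = 180.249 g.
SiO2 wt% = 180.249 / 267.535 × 100 = 67.37%.

67.37 wt%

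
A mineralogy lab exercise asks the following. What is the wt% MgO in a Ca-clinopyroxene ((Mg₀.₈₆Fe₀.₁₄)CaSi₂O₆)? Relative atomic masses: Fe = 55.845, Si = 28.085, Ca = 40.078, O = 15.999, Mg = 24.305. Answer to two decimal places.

Molar mass of (Mg₀.₈₆Fe₀.₁₄)CaSi₂O₆ = 0.86*24.305 + 0.14*55.845 + 1*40.078 + 2*28.085 + 6*15.999 = 220.963 g/mol.
Each formula unit contains 0.86 Mg, equivalent to 0.86/1 = 0.8600 mol MgO.
M(MgO) = 1×24.305 + 1×15.999 = 40.304 g/mol.
Mass of MgO per formula unit = 0.8600 × 40.304 = 34.661 g.
MgO wt% = 34.661 / 220.963 × 100 = 15.69%.

15.69 wt%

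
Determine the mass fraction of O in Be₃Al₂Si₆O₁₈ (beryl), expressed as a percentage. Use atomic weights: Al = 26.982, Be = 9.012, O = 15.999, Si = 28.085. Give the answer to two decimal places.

53.58 wt%

M(Be₃Al₂Si₆O₁₈) = 537.492 g/mol.
O contributes 18 × 15.999 = 287.982 g per mole.
287.982/537.492 = 0.5358 → 53.58%.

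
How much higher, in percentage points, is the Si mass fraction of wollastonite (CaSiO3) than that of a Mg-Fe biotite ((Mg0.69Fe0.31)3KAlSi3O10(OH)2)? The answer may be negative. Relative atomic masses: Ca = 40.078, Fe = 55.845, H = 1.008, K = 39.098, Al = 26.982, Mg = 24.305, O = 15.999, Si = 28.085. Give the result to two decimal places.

5.31 percentage points

First mineral: 28.085 g Si in 116.160 g formula = 24.18 wt% Si.
Second mineral: 84.255 g Si in 446.586 g formula = 18.87 wt% Si.
24.18% − 18.87% gives a difference of 5.31 percentage points.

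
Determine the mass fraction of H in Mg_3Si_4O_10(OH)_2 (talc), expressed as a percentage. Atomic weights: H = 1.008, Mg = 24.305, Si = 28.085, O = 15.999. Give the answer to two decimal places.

0.53 weight percent

Formula mass = 3·24.305 + 4·28.085 + 12·15.999 + 2·1.008 = 379.259 g/mol, of which 2.016 g is H.
So H makes up 2.016/379.259 = 0.0053 of the mass, i.e. 0.53%.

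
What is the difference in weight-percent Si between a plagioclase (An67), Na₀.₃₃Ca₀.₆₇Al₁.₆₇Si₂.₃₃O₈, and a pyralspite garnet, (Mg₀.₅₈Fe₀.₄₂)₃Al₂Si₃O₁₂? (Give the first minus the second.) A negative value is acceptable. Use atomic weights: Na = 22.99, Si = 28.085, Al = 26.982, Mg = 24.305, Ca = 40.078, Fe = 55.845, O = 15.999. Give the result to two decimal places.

4.95 percentage points

First mineral: 65.438 g Si in 272.929 g formula = 23.98 wt% Si.
Second mineral: 84.255 g Si in 442.862 g formula = 19.03 wt% Si.
23.98% − 19.03% gives a difference of 4.95 percentage points.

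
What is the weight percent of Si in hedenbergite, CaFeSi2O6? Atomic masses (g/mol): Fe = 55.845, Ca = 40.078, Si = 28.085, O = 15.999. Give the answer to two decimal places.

22.64 weight percent

M(CaFeSi2O6) = 248.087 g/mol.
Si contributes 2 × 28.085 = 56.170 g per mole.
56.170/248.087 = 0.2264 → 22.64%.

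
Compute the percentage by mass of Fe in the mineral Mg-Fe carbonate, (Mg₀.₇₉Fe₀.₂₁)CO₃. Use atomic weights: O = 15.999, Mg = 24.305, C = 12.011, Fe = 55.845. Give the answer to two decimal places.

12.90 wt%

Formula mass = 0.79*24.305 + 0.21*55.845 + 1*12.011 + 3*15.999 = 90.936 g/mol, of which 11.727 g is Fe.
So Fe makes up 11.727/90.936 = 0.1290 of the mass, i.e. 12.90%.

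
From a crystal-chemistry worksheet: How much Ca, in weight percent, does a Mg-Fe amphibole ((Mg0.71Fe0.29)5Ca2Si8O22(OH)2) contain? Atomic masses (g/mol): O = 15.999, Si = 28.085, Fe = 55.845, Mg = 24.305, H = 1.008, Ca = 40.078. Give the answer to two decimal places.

M((Mg0.71Fe0.29)5Ca2Si8O22(OH)2) = 858.086 g/mol.
Ca contributes 2 × 40.078 = 80.156 g per mole.
80.156/858.086 = 0.0934 → 9.34%.

9.34 weight percent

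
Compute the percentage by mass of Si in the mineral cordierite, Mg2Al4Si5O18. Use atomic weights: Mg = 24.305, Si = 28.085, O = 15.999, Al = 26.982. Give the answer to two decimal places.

24.01 wt%

Molar mass of Mg2Al4Si5O18: 2*24.305 + 4*26.982 + 5*28.085 + 18*15.999 = 584.945 g/mol.
Mass of Si per formula unit: 5 × 28.085 = 140.425 g.
Weight fraction Si = 140.425 / 584.945 = 0.2401.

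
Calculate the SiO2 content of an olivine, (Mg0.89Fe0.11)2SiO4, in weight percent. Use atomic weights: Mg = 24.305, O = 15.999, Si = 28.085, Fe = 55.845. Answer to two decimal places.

M((Mg0.89Fe0.11)2SiO4) = 147.630 g/mol; M(SiO2) = 60.083 g/mol.
Moles SiO2 per formula unit = 1 Si ÷ 1 = 1.0000.
SiO2 fraction = (1.0000 × 60.083) / 147.630 = 60.083/147.630 = 0.4070.

40.70 wt%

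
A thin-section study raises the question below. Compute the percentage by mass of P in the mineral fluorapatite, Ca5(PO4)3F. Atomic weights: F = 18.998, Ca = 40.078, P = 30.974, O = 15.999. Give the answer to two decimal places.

Molar mass of Ca5(PO4)3F: 5·40.078 + 3·30.974 + 12·15.999 + 1·18.998 = 504.298 g/mol.
Mass of P per formula unit: 3 × 30.974 = 92.922 g.
Weight fraction P = 92.922 / 504.298 = 0.1843.

18.43 wt%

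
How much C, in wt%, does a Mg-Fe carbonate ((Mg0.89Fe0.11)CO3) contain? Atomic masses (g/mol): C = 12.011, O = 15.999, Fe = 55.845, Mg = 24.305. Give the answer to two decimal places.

13.68 wt%

M((Mg0.89Fe0.11)CO3) = 87.782 g/mol.
C contributes 1 × 12.011 = 12.011 g per mole.
12.011/87.782 = 0.1368 → 13.68%.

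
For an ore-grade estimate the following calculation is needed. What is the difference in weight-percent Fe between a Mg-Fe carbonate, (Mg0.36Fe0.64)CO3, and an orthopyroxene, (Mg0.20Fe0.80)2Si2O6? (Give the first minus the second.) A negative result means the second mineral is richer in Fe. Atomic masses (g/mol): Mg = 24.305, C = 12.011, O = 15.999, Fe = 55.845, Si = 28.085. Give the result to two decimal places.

M((Mg0.36Fe0.64)CO3) = 104.499 g/mol, so wt% Fe = 35.741/104.499 × 100 = 34.20%.
M((Mg0.20Fe0.80)2Si2O6) = 251.238 g/mol, so wt% Fe = 89.352/251.238 × 100 = 35.56%.
34.20 − 35.56 = -1.36 pp.

-1.36 percentage points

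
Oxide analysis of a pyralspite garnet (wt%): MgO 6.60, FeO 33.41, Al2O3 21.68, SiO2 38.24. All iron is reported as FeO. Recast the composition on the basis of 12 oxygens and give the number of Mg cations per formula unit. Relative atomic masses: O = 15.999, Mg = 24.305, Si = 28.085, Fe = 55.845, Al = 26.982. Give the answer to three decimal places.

MgO: 6.60/40.304 = 0.16376 mol → 0.16376 mol Mg, 0.16376 mol O.
FeO: 33.41/71.844 = 0.46504 mol → 0.46504 mol Fe, 0.46504 mol O.
Al2O3: 21.68/101.961 = 0.21263 mol → 0.42526 mol Al, 0.63789 mol O.
SiO2: 38.24/60.083 = 0.63645 mol → 0.63645 mol Si, 1.27290 mol O.
Total oxygen = 2.53959 mol. Normalization factor = 12/2.53959 = 4.72517.
Mg per 12 O = 0.16376 × 4.72517 = 0.774.

0.774 Mg apfu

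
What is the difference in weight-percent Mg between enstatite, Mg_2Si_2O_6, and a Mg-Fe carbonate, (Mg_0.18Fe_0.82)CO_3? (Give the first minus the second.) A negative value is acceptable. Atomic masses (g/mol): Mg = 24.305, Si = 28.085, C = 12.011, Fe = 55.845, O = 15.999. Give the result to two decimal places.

Mg in Mg_2Si_2O_6: molar mass 200.774 g/mol; 2×24.305 = 48.610 g → 24.21 wt%.
Mg in (Mg_0.18Fe_0.82)CO_3: molar mass 110.176 g/mol; 0.18×24.305 = 4.375 g → 3.97 wt%.
Difference = 24.21 − 3.97 = 20.24 percentage points.

20.24 percentage points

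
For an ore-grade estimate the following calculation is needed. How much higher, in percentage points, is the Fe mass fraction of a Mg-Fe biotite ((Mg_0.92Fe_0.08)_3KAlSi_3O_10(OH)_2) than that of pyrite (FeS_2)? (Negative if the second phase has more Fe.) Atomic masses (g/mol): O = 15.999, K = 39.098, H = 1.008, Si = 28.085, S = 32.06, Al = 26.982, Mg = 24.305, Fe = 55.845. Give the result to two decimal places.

M((Mg_0.92Fe_0.08)_3KAlSi_3O_10(OH)_2) = 424.824 g/mol, so wt% Fe = 13.403/424.824 × 100 = 3.15%.
M(FeS_2) = 119.965 g/mol, so wt% Fe = 55.845/119.965 × 100 = 46.55%.
3.15 − 46.55 = -43.40 pp.

-43.40 percentage points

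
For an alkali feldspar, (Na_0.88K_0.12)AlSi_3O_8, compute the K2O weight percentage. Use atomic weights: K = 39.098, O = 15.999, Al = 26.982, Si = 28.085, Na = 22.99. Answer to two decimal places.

Formula mass = 264.152 g/mol.
0.12 K → 0.0600 mol K2O per formula unit; M(K2O) = 94.195, so K2O mass = 5.652 g.
5.652/264.152 × 100 = 2.14 wt%.

2.14 wt%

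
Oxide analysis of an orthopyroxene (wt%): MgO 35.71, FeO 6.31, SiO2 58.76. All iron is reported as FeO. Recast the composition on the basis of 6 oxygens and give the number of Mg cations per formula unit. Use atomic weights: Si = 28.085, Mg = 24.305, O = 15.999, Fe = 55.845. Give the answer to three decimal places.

1.814 Mg apfu

35.71 wt% MgO ÷ 40.304 g/mol = 0.88602 mol, giving 0.88602 Mg and 0.88602 O.
6.31 wt% FeO ÷ 71.844 g/mol = 0.08783 mol, giving 0.08783 Fe and 0.08783 O.
58.76 wt% SiO2 ÷ 60.083 g/mol = 0.97798 mol, giving 0.97798 Si and 1.95596 O.
Oxygen sums to 2.92981; scaling by 6/2.92981 = 2.04791 puts the formula on 6 O.
Mg: 0.88602 × 2.04791 = 1.814 atoms per formula unit.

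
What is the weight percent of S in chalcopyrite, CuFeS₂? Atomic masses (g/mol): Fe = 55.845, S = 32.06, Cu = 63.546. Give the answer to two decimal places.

Molar mass of CuFeS₂: 1*63.546 + 1*55.845 + 2*32.06 = 183.511 g/mol.
Mass of S per formula unit: 2 × 32.06 = 64.120 g.
Weight fraction S = 64.120 / 183.511 = 0.3494.

34.94 weight percent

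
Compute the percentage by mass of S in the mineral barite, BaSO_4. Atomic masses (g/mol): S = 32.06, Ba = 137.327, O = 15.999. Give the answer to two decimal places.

13.74 wt%

Molar mass of BaSO_4: 1·137.327 + 1·32.06 + 4·15.999 = 233.383 g/mol.
Mass of S per formula unit: 1 × 32.06 = 32.060 g.
Weight fraction S = 32.060 / 233.383 = 0.1374.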